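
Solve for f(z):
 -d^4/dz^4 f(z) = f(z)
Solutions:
 f(z) = (C1*sin(sqrt(2)*z/2) + C2*cos(sqrt(2)*z/2))*exp(-sqrt(2)*z/2) + (C3*sin(sqrt(2)*z/2) + C4*cos(sqrt(2)*z/2))*exp(sqrt(2)*z/2)


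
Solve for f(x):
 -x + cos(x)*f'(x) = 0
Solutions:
 f(x) = C1 + Integral(x/cos(x), x)


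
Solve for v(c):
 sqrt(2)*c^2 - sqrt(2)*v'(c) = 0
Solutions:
 v(c) = C1 + c^3/3


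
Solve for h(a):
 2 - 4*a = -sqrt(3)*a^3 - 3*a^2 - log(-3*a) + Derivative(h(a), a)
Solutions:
 h(a) = C1 + sqrt(3)*a^4/4 + a^3 - 2*a^2 + a*log(-a) + a*(1 + log(3))


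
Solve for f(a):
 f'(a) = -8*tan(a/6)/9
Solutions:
 f(a) = C1 + 16*log(cos(a/6))/3


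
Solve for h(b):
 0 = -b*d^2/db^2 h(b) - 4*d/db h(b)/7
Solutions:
 h(b) = C1 + C2*b^(3/7)


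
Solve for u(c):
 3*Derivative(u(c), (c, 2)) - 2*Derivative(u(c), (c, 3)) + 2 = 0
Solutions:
 u(c) = C1 + C2*c + C3*exp(3*c/2) - c^2/3


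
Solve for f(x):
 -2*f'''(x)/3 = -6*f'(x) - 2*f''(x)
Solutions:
 f(x) = C1 + C2*exp(3*x*(1 - sqrt(5))/2) + C3*exp(3*x*(1 + sqrt(5))/2)


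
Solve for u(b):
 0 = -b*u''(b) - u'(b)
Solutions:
 u(b) = C1 + C2*log(b)


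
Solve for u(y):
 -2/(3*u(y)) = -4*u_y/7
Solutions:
 u(y) = -sqrt(C1 + 21*y)/3
 u(y) = sqrt(C1 + 21*y)/3


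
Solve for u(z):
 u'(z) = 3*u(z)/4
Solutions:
 u(z) = C1*exp(3*z/4)


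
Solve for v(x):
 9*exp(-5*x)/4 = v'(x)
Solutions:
 v(x) = C1 - 9*exp(-5*x)/20


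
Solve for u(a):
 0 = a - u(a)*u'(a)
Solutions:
 u(a) = -sqrt(C1 + a^2)
 u(a) = sqrt(C1 + a^2)


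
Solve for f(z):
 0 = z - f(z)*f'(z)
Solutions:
 f(z) = -sqrt(C1 + z^2)
 f(z) = sqrt(C1 + z^2)


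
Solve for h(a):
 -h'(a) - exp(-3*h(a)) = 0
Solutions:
 h(a) = log(C1 - 3*a)/3
 h(a) = log((-3^(1/3) - 3^(5/6)*I)*(C1 - a)^(1/3)/2)
 h(a) = log((-3^(1/3) + 3^(5/6)*I)*(C1 - a)^(1/3)/2)


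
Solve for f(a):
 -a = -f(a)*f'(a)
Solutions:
 f(a) = -sqrt(C1 + a^2)
 f(a) = sqrt(C1 + a^2)


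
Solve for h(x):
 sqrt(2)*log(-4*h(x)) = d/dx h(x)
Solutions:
 -sqrt(2)*Integral(1/(log(-_y) + 2*log(2)), (_y, h(x)))/2 = C1 - x


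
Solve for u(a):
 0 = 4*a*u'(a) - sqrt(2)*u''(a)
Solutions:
 u(a) = C1 + C2*erfi(2^(1/4)*a)


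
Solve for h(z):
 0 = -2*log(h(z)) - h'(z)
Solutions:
 li(h(z)) = C1 - 2*z


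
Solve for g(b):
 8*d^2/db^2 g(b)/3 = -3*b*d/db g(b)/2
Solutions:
 g(b) = C1 + C2*erf(3*sqrt(2)*b/8)


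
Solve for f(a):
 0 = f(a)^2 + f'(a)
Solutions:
 f(a) = 1/(C1 + a)


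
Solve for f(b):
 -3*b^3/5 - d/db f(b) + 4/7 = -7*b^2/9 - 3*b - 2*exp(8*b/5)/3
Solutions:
 f(b) = C1 - 3*b^4/20 + 7*b^3/27 + 3*b^2/2 + 4*b/7 + 5*exp(8*b/5)/12


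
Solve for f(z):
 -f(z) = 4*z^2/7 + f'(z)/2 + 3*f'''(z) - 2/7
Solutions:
 f(z) = C1*exp(-2^(1/3)*z*(-(18 + sqrt(326))^(1/3) + 2^(1/3)/(18 + sqrt(326))^(1/3))/12)*sin(2^(1/3)*sqrt(3)*z*(2^(1/3)/(18 + sqrt(326))^(1/3) + (18 + sqrt(326))^(1/3))/12) + C2*exp(-2^(1/3)*z*(-(18 + sqrt(326))^(1/3) + 2^(1/3)/(18 + sqrt(326))^(1/3))/12)*cos(2^(1/3)*sqrt(3)*z*(2^(1/3)/(18 + sqrt(326))^(1/3) + (18 + sqrt(326))^(1/3))/12) + C3*exp(2^(1/3)*z*(-(18 + sqrt(326))^(1/3) + 2^(1/3)/(18 + sqrt(326))^(1/3))/6) - 4*z^2/7 + 4*z/7


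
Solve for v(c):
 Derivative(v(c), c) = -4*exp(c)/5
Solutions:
 v(c) = C1 - 4*exp(c)/5


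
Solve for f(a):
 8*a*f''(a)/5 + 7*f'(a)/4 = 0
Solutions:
 f(a) = C1 + C2/a^(3/32)


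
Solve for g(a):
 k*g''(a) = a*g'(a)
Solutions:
 g(a) = C1 + C2*erf(sqrt(2)*a*sqrt(-1/k)/2)/sqrt(-1/k)


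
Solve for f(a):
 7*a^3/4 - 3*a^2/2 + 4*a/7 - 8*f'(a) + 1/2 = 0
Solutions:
 f(a) = C1 + 7*a^4/128 - a^3/16 + a^2/28 + a/16


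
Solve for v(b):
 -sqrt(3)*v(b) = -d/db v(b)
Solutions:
 v(b) = C1*exp(sqrt(3)*b)


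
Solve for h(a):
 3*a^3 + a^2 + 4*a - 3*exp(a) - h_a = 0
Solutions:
 h(a) = C1 + 3*a^4/4 + a^3/3 + 2*a^2 - 3*exp(a)


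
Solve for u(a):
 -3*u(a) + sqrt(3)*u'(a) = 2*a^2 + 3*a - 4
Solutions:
 u(a) = C1*exp(sqrt(3)*a) - 2*a^2/3 - a - 4*sqrt(3)*a/9 - sqrt(3)/3 + 8/9


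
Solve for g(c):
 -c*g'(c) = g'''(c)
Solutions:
 g(c) = C1 + Integral(C2*airyai(-c) + C3*airybi(-c), c)


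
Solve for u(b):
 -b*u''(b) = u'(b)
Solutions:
 u(b) = C1 + C2*log(b)


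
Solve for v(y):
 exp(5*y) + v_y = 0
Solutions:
 v(y) = C1 - exp(5*y)/5


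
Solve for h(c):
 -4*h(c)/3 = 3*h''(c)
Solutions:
 h(c) = C1*sin(2*c/3) + C2*cos(2*c/3)


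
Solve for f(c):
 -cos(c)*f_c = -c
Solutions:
 f(c) = C1 + Integral(c/cos(c), c)


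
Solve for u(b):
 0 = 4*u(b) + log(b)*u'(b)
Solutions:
 u(b) = C1*exp(-4*li(b))


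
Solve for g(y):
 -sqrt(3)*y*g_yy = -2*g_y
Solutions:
 g(y) = C1 + C2*y^(1 + 2*sqrt(3)/3)


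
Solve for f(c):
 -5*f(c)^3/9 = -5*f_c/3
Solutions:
 f(c) = -sqrt(6)*sqrt(-1/(C1 + c))/2
 f(c) = sqrt(6)*sqrt(-1/(C1 + c))/2


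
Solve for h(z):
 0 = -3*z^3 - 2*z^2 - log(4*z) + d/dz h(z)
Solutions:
 h(z) = C1 + 3*z^4/4 + 2*z^3/3 + z*log(z) - z + z*log(4)


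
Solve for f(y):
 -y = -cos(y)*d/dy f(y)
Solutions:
 f(y) = C1 + Integral(y/cos(y), y)


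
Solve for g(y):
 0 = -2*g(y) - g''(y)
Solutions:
 g(y) = C1*sin(sqrt(2)*y) + C2*cos(sqrt(2)*y)


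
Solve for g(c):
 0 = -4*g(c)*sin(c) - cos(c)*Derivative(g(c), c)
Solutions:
 g(c) = C1*cos(c)^4


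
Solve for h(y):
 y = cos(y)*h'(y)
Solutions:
 h(y) = C1 + Integral(y/cos(y), y)


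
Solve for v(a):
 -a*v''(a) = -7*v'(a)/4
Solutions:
 v(a) = C1 + C2*a^(11/4)


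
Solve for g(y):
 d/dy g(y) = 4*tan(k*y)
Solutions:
 g(y) = C1 + 4*Piecewise((-log(cos(k*y))/k, Ne(k, 0)), (0, True))


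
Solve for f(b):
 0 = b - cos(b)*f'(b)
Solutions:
 f(b) = C1 + Integral(b/cos(b), b)


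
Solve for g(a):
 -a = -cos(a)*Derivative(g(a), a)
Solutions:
 g(a) = C1 + Integral(a/cos(a), a)


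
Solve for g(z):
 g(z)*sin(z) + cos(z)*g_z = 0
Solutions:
 g(z) = C1*cos(z)


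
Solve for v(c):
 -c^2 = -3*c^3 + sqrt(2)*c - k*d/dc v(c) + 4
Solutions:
 v(c) = C1 - 3*c^4/(4*k) + c^3/(3*k) + sqrt(2)*c^2/(2*k) + 4*c/k


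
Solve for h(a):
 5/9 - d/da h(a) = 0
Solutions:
 h(a) = C1 + 5*a/9


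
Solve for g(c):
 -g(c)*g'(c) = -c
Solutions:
 g(c) = -sqrt(C1 + c^2)
 g(c) = sqrt(C1 + c^2)


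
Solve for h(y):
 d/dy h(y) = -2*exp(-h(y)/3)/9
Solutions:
 h(y) = 3*log(C1 - 2*y/27)


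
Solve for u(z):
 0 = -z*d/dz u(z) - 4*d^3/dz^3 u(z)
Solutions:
 u(z) = C1 + Integral(C2*airyai(-2^(1/3)*z/2) + C3*airybi(-2^(1/3)*z/2), z)


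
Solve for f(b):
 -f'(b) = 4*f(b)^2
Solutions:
 f(b) = 1/(C1 + 4*b)


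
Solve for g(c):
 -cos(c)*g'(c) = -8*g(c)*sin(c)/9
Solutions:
 g(c) = C1/cos(c)^(8/9)


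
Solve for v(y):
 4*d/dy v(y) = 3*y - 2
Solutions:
 v(y) = C1 + 3*y^2/8 - y/2


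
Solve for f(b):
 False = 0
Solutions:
 f(b) = C1 - 5*b*acos(-b/2)/7 + zoo*b - 5*sqrt(4 - b^2)/7


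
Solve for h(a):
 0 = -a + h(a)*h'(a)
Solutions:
 h(a) = -sqrt(C1 + a^2)
 h(a) = sqrt(C1 + a^2)


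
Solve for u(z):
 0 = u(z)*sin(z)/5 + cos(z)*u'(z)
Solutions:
 u(z) = C1*cos(z)^(1/5)


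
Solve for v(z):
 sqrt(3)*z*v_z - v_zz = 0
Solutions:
 v(z) = C1 + C2*erfi(sqrt(2)*3^(1/4)*z/2)


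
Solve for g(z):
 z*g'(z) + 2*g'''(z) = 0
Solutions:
 g(z) = C1 + Integral(C2*airyai(-2^(2/3)*z/2) + C3*airybi(-2^(2/3)*z/2), z)


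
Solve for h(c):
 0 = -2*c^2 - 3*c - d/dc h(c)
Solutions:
 h(c) = C1 - 2*c^3/3 - 3*c^2/2


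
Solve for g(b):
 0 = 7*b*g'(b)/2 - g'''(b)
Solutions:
 g(b) = C1 + Integral(C2*airyai(2^(2/3)*7^(1/3)*b/2) + C3*airybi(2^(2/3)*7^(1/3)*b/2), b)


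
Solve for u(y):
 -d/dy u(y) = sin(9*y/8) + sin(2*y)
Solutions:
 u(y) = C1 + 8*cos(9*y/8)/9 + cos(2*y)/2


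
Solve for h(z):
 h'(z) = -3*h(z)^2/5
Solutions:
 h(z) = 5/(C1 + 3*z)


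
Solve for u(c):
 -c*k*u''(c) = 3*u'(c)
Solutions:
 u(c) = C1 + c^(((re(k) - 3)*re(k) + im(k)^2)/(re(k)^2 + im(k)^2))*(C2*sin(3*log(c)*Abs(im(k))/(re(k)^2 + im(k)^2)) + C3*cos(3*log(c)*im(k)/(re(k)^2 + im(k)^2)))


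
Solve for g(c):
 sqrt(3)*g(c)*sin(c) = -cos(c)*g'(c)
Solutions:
 g(c) = C1*cos(c)^(sqrt(3))


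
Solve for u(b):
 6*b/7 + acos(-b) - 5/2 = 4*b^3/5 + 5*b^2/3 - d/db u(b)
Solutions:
 u(b) = C1 + b^4/5 + 5*b^3/9 - 3*b^2/7 - b*acos(-b) + 5*b/2 - sqrt(1 - b^2)


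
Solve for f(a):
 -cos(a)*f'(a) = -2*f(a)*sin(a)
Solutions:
 f(a) = C1/cos(a)^2


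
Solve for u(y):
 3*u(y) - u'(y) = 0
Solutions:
 u(y) = C1*exp(3*y)


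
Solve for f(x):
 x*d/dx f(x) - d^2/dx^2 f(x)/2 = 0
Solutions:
 f(x) = C1 + C2*erfi(x)


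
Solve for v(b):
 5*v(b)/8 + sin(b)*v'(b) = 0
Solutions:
 v(b) = C1*(cos(b) + 1)^(5/16)/(cos(b) - 1)^(5/16)


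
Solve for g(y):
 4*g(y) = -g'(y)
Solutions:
 g(y) = C1*exp(-4*y)


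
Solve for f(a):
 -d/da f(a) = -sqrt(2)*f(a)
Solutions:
 f(a) = C1*exp(sqrt(2)*a)


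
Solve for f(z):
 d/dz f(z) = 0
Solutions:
 f(z) = C1


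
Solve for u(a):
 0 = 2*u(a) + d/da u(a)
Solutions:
 u(a) = C1*exp(-2*a)


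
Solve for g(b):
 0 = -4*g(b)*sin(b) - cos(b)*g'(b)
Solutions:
 g(b) = C1*cos(b)^4


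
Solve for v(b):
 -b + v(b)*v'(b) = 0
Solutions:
 v(b) = -sqrt(C1 + b^2)
 v(b) = sqrt(C1 + b^2)


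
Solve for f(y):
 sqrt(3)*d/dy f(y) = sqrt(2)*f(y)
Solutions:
 f(y) = C1*exp(sqrt(6)*y/3)


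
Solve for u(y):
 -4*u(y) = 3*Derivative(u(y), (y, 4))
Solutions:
 u(y) = (C1*sin(3^(3/4)*y/3) + C2*cos(3^(3/4)*y/3))*exp(-3^(3/4)*y/3) + (C3*sin(3^(3/4)*y/3) + C4*cos(3^(3/4)*y/3))*exp(3^(3/4)*y/3)


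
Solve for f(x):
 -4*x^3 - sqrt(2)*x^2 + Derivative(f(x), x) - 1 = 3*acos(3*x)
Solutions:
 f(x) = C1 + x^4 + sqrt(2)*x^3/3 + 3*x*acos(3*x) + x - sqrt(1 - 9*x^2)


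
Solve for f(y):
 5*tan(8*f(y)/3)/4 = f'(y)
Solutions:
 f(y) = -3*asin(C1*exp(10*y/3))/8 + 3*pi/8
 f(y) = 3*asin(C1*exp(10*y/3))/8


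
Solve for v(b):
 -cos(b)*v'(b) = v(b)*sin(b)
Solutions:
 v(b) = C1*cos(b)


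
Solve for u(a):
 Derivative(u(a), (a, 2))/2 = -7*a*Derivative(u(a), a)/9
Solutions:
 u(a) = C1 + C2*erf(sqrt(7)*a/3)


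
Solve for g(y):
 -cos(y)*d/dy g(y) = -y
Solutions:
 g(y) = C1 + Integral(y/cos(y), y)


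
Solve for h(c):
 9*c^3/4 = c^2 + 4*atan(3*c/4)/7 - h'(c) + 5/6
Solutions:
 h(c) = C1 - 9*c^4/16 + c^3/3 + 4*c*atan(3*c/4)/7 + 5*c/6 - 8*log(9*c^2 + 16)/21


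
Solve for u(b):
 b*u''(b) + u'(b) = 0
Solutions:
 u(b) = C1 + C2*log(b)


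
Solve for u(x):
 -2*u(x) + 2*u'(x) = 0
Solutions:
 u(x) = C1*exp(x)


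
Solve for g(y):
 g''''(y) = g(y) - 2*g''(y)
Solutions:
 g(y) = C1*exp(-y*sqrt(-1 + sqrt(2))) + C2*exp(y*sqrt(-1 + sqrt(2))) + C3*sin(y*sqrt(1 + sqrt(2))) + C4*cos(y*sqrt(1 + sqrt(2)))


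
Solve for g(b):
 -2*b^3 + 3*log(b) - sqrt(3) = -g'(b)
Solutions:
 g(b) = C1 + b^4/2 - 3*b*log(b) + sqrt(3)*b + 3*b


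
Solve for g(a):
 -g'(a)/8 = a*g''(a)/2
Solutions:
 g(a) = C1 + C2*a^(3/4)


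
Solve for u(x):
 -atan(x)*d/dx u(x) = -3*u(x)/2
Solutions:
 u(x) = C1*exp(3*Integral(1/atan(x), x)/2)


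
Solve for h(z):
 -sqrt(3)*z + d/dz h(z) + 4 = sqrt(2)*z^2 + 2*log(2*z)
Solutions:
 h(z) = C1 + sqrt(2)*z^3/3 + sqrt(3)*z^2/2 + 2*z*log(z) - 6*z + z*log(4)


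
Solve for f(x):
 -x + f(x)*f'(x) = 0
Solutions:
 f(x) = -sqrt(C1 + x^2)
 f(x) = sqrt(C1 + x^2)


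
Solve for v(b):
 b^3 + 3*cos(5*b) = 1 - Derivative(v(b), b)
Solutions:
 v(b) = C1 - b^4/4 + b - 3*sin(5*b)/5


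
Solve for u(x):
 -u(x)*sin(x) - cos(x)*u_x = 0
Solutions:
 u(x) = C1*cos(x)


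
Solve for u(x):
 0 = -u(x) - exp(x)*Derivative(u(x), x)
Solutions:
 u(x) = C1*exp(exp(-x))


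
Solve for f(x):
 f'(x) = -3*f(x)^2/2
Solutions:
 f(x) = 2/(C1 + 3*x)


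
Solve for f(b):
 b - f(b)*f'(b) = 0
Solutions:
 f(b) = -sqrt(C1 + b^2)
 f(b) = sqrt(C1 + b^2)


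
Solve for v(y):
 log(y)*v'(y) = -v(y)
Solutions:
 v(y) = C1*exp(-li(y))


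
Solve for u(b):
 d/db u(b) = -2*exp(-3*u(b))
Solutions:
 u(b) = log(C1 - 6*b)/3
 u(b) = log((-3^(1/3) - 3^(5/6)*I)*(C1 - 2*b)^(1/3)/2)
 u(b) = log((-3^(1/3) + 3^(5/6)*I)*(C1 - 2*b)^(1/3)/2)


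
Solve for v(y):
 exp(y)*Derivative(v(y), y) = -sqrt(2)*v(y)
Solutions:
 v(y) = C1*exp(sqrt(2)*exp(-y))


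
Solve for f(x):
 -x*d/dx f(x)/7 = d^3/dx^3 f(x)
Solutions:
 f(x) = C1 + Integral(C2*airyai(-7^(2/3)*x/7) + C3*airybi(-7^(2/3)*x/7), x)


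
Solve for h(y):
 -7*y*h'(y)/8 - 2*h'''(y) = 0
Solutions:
 h(y) = C1 + Integral(C2*airyai(-2^(2/3)*7^(1/3)*y/4) + C3*airybi(-2^(2/3)*7^(1/3)*y/4), y)


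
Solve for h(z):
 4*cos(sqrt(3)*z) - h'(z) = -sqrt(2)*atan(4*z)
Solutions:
 h(z) = C1 + sqrt(2)*(z*atan(4*z) - log(16*z^2 + 1)/8) + 4*sqrt(3)*sin(sqrt(3)*z)/3


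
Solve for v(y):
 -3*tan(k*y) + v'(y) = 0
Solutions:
 v(y) = C1 + 3*Piecewise((-log(cos(k*y))/k, Ne(k, 0)), (0, True))


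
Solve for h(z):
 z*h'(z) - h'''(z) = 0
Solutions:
 h(z) = C1 + Integral(C2*airyai(z) + C3*airybi(z), z)


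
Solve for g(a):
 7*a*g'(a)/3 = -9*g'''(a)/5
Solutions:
 g(a) = C1 + Integral(C2*airyai(-35^(1/3)*a/3) + C3*airybi(-35^(1/3)*a/3), a)


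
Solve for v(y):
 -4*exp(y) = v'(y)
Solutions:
 v(y) = C1 - 4*exp(y)


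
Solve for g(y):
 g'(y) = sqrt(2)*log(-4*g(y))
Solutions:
 -sqrt(2)*Integral(1/(log(-_y) + 2*log(2)), (_y, g(y)))/2 = C1 - y


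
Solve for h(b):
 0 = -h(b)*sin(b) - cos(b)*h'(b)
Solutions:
 h(b) = C1*cos(b)


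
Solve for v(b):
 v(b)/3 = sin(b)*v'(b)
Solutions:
 v(b) = C1*(cos(b) - 1)^(1/6)/(cos(b) + 1)^(1/6)


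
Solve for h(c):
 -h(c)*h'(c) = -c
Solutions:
 h(c) = -sqrt(C1 + c^2)
 h(c) = sqrt(C1 + c^2)


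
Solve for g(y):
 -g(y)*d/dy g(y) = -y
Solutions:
 g(y) = -sqrt(C1 + y^2)
 g(y) = sqrt(C1 + y^2)


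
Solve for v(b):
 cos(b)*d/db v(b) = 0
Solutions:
 v(b) = C1


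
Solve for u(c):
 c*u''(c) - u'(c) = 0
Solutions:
 u(c) = C1 + C2*c^2


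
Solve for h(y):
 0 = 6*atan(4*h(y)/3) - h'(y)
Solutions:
 Integral(1/atan(4*_y/3), (_y, h(y))) = C1 + 6*y


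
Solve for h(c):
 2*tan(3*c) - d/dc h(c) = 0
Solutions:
 h(c) = C1 - 2*log(cos(3*c))/3


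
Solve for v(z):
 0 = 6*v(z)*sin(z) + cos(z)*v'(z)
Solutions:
 v(z) = C1*cos(z)^6


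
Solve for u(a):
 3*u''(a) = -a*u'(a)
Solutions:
 u(a) = C1 + C2*erf(sqrt(6)*a/6)


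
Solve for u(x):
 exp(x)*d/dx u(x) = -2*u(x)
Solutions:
 u(x) = C1*exp(2*exp(-x))


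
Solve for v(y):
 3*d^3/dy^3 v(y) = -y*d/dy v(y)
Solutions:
 v(y) = C1 + Integral(C2*airyai(-3^(2/3)*y/3) + C3*airybi(-3^(2/3)*y/3), y)


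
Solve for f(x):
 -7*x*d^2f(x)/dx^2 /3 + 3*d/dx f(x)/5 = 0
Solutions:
 f(x) = C1 + C2*x^(44/35)


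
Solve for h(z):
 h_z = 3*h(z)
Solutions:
 h(z) = C1*exp(3*z)


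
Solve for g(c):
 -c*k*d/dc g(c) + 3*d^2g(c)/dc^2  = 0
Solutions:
 g(c) = Piecewise((-sqrt(6)*sqrt(pi)*C1*erf(sqrt(6)*c*sqrt(-k)/6)/(2*sqrt(-k)) - C2, (k > 0) | (k < 0)), (-C1*c - C2, True))


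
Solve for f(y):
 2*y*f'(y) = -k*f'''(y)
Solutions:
 f(y) = C1 + Integral(C2*airyai(2^(1/3)*y*(-1/k)^(1/3)) + C3*airybi(2^(1/3)*y*(-1/k)^(1/3)), y)


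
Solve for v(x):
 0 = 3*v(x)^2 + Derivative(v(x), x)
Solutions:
 v(x) = 1/(C1 + 3*x)


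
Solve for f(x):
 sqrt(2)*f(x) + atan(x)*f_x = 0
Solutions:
 f(x) = C1*exp(-sqrt(2)*Integral(1/atan(x), x))


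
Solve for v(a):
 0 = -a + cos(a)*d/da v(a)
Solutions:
 v(a) = C1 + Integral(a/cos(a), a)


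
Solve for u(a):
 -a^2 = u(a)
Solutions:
 u(a) = -a^2


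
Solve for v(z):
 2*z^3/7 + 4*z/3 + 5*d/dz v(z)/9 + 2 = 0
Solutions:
 v(z) = C1 - 9*z^4/70 - 6*z^2/5 - 18*z/5


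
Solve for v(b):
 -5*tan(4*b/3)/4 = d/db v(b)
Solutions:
 v(b) = C1 + 15*log(cos(4*b/3))/16


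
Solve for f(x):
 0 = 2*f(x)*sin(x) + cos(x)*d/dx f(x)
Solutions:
 f(x) = C1*cos(x)^2


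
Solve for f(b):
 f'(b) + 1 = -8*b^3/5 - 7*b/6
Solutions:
 f(b) = C1 - 2*b^4/5 - 7*b^2/12 - b


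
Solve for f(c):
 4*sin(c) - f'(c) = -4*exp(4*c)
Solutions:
 f(c) = C1 + exp(4*c) - 4*cos(c)


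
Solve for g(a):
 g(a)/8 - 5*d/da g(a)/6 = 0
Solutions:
 g(a) = C1*exp(3*a/20)


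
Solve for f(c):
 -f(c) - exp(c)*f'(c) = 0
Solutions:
 f(c) = C1*exp(exp(-c))


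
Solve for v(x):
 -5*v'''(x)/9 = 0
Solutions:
 v(x) = C1 + C2*x + C3*x^2


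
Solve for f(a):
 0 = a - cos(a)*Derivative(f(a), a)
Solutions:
 f(a) = C1 + Integral(a/cos(a), a)


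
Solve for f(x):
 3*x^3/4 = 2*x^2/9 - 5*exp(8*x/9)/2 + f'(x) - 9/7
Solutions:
 f(x) = C1 + 3*x^4/16 - 2*x^3/27 + 9*x/7 + 45*exp(8*x/9)/16


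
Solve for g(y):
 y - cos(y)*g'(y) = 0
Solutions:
 g(y) = C1 + Integral(y/cos(y), y)


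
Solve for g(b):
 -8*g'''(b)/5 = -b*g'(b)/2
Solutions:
 g(b) = C1 + Integral(C2*airyai(2^(2/3)*5^(1/3)*b/4) + C3*airybi(2^(2/3)*5^(1/3)*b/4), b)


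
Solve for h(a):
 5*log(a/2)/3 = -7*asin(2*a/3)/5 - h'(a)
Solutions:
 h(a) = C1 - 5*a*log(a)/3 - 7*a*asin(2*a/3)/5 + 5*a*log(2)/3 + 5*a/3 - 7*sqrt(9 - 4*a^2)/10


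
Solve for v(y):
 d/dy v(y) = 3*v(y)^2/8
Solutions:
 v(y) = -8/(C1 + 3*y)


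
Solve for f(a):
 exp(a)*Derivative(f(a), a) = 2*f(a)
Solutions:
 f(a) = C1*exp(-2*exp(-a))


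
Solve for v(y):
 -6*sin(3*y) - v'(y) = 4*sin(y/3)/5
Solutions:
 v(y) = C1 + 12*cos(y/3)/5 + 2*cos(3*y)


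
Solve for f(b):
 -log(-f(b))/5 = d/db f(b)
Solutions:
 -li(-f(b)) = C1 - b/5


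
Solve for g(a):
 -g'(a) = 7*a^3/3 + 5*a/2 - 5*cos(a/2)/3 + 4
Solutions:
 g(a) = C1 - 7*a^4/12 - 5*a^2/4 - 4*a + 10*sin(a/2)/3


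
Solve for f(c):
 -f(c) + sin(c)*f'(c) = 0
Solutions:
 f(c) = C1*sqrt(cos(c) - 1)/sqrt(cos(c) + 1)


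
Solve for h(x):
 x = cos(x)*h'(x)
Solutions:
 h(x) = C1 + Integral(x/cos(x), x)


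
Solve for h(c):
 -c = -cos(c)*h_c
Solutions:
 h(c) = C1 + Integral(c/cos(c), c)


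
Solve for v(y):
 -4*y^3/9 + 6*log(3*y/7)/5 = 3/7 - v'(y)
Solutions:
 v(y) = C1 + y^4/9 - 6*y*log(y)/5 - 6*y*log(3)/5 + 57*y/35 + 6*y*log(7)/5


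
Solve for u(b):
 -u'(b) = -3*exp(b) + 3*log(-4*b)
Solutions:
 u(b) = C1 - 3*b*log(-b) + 3*b*(1 - 2*log(2)) + 3*exp(b)


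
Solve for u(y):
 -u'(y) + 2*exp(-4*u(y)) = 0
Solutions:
 u(y) = log(-I*(C1 + 8*y)^(1/4))
 u(y) = log(I*(C1 + 8*y)^(1/4))
 u(y) = log(-(C1 + 8*y)^(1/4))
 u(y) = log(C1 + 8*y)/4


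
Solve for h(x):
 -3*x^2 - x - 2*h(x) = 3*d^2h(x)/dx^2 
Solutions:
 h(x) = C1*sin(sqrt(6)*x/3) + C2*cos(sqrt(6)*x/3) - 3*x^2/2 - x/2 + 9/2


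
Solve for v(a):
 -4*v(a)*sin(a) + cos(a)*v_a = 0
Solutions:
 v(a) = C1/cos(a)^4


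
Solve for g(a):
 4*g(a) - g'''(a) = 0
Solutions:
 g(a) = C3*exp(2^(2/3)*a) + (C1*sin(2^(2/3)*sqrt(3)*a/2) + C2*cos(2^(2/3)*sqrt(3)*a/2))*exp(-2^(2/3)*a/2)


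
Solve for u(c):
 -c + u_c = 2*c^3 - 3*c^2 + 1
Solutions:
 u(c) = C1 + c^4/2 - c^3 + c^2/2 + c


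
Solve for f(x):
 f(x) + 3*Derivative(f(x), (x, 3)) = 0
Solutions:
 f(x) = C3*exp(-3^(2/3)*x/3) + (C1*sin(3^(1/6)*x/2) + C2*cos(3^(1/6)*x/2))*exp(3^(2/3)*x/6)


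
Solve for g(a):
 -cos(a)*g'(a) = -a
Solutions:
 g(a) = C1 + Integral(a/cos(a), a)


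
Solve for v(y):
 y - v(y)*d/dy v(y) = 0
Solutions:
 v(y) = -sqrt(C1 + y^2)
 v(y) = sqrt(C1 + y^2)


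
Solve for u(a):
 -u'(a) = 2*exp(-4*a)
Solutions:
 u(a) = C1 + exp(-4*a)/2


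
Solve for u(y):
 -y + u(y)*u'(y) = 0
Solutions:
 u(y) = -sqrt(C1 + y^2)
 u(y) = sqrt(C1 + y^2)


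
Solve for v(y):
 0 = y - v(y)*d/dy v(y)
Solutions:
 v(y) = -sqrt(C1 + y^2)
 v(y) = sqrt(C1 + y^2)


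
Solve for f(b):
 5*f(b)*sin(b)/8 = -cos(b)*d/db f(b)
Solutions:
 f(b) = C1*cos(b)^(5/8)


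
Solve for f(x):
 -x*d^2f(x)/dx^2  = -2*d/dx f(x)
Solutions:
 f(x) = C1 + C2*x^3


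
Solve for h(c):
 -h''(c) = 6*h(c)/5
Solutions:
 h(c) = C1*sin(sqrt(30)*c/5) + C2*cos(sqrt(30)*c/5)


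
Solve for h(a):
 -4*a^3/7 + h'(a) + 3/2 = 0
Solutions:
 h(a) = C1 + a^4/7 - 3*a/2


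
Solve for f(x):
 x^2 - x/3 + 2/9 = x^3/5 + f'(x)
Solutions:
 f(x) = C1 - x^4/20 + x^3/3 - x^2/6 + 2*x/9


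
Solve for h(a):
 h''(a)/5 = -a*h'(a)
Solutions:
 h(a) = C1 + C2*erf(sqrt(10)*a/2)


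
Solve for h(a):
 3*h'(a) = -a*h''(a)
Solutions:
 h(a) = C1 + C2/a^2


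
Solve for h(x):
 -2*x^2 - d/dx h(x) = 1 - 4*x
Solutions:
 h(x) = C1 - 2*x^3/3 + 2*x^2 - x


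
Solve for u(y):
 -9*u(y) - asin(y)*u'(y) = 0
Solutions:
 u(y) = C1*exp(-9*Integral(1/asin(y), y))


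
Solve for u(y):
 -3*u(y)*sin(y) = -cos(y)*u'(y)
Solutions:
 u(y) = C1/cos(y)^3


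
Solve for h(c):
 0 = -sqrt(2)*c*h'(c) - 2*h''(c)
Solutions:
 h(c) = C1 + C2*erf(2^(1/4)*c/2)


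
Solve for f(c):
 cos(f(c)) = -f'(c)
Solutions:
 f(c) = pi - asin((C1 + exp(2*c))/(C1 - exp(2*c)))
 f(c) = asin((C1 + exp(2*c))/(C1 - exp(2*c)))


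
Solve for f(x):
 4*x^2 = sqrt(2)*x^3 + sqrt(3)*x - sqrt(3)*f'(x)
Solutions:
 f(x) = C1 + sqrt(6)*x^4/12 - 4*sqrt(3)*x^3/9 + x^2/2


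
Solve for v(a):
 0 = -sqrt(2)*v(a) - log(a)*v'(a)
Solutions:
 v(a) = C1*exp(-sqrt(2)*li(a))


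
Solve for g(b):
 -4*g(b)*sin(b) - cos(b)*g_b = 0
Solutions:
 g(b) = C1*cos(b)^4


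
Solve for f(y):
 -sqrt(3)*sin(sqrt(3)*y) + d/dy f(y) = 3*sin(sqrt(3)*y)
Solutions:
 f(y) = C1 - sqrt(3)*cos(sqrt(3)*y) - cos(sqrt(3)*y)


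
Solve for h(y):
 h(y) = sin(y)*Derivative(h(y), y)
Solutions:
 h(y) = C1*sqrt(cos(y) - 1)/sqrt(cos(y) + 1)


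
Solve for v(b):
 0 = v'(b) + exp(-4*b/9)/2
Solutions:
 v(b) = C1 + 9*exp(-4*b/9)/8


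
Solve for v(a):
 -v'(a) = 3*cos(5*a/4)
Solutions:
 v(a) = C1 - 12*sin(5*a/4)/5


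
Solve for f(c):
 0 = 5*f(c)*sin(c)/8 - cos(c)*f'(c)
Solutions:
 f(c) = C1/cos(c)^(5/8)


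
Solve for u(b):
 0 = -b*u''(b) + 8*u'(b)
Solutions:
 u(b) = C1 + C2*b^9


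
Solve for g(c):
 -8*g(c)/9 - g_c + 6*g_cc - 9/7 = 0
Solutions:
 g(c) = C1*exp(c*(3 - sqrt(201))/36) + C2*exp(c*(3 + sqrt(201))/36) - 81/56


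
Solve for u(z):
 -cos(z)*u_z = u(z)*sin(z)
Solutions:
 u(z) = C1*cos(z)


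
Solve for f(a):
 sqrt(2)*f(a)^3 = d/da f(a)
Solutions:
 f(a) = -sqrt(2)*sqrt(-1/(C1 + sqrt(2)*a))/2
 f(a) = sqrt(2)*sqrt(-1/(C1 + sqrt(2)*a))/2


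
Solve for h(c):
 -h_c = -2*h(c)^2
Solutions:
 h(c) = -1/(C1 + 2*c)


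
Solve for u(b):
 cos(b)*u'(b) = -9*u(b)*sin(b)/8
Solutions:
 u(b) = C1*cos(b)^(9/8)


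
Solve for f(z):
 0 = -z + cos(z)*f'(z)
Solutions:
 f(z) = C1 + Integral(z/cos(z), z)


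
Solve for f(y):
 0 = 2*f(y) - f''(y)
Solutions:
 f(y) = C1*exp(-sqrt(2)*y) + C2*exp(sqrt(2)*y)


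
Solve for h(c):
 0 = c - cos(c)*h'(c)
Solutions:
 h(c) = C1 + Integral(c/cos(c), c)


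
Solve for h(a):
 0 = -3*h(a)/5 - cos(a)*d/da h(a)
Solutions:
 h(a) = C1*(sin(a) - 1)^(3/10)/(sin(a) + 1)^(3/10)


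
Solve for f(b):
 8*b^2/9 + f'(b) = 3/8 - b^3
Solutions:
 f(b) = C1 - b^4/4 - 8*b^3/27 + 3*b/8


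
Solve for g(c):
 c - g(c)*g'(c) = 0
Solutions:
 g(c) = -sqrt(C1 + c^2)
 g(c) = sqrt(C1 + c^2)


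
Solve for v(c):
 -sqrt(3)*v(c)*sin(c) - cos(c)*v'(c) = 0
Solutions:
 v(c) = C1*cos(c)^(sqrt(3))


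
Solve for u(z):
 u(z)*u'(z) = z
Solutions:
 u(z) = -sqrt(C1 + z^2)
 u(z) = sqrt(C1 + z^2)


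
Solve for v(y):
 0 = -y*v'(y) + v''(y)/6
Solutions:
 v(y) = C1 + C2*erfi(sqrt(3)*y)


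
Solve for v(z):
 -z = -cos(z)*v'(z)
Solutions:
 v(z) = C1 + Integral(z/cos(z), z)


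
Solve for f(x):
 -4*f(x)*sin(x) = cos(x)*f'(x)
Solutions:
 f(x) = C1*cos(x)^4


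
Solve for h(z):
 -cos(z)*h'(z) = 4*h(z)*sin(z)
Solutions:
 h(z) = C1*cos(z)^4


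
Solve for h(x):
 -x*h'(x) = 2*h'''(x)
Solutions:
 h(x) = C1 + Integral(C2*airyai(-2^(2/3)*x/2) + C3*airybi(-2^(2/3)*x/2), x)


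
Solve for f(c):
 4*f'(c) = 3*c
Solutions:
 f(c) = C1 + 3*c^2/8


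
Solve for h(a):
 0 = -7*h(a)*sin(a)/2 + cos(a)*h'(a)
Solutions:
 h(a) = C1/cos(a)^(7/2)


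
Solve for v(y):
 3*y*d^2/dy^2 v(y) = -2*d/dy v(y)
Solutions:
 v(y) = C1 + C2*y^(1/3)


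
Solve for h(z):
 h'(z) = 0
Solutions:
 h(z) = C1


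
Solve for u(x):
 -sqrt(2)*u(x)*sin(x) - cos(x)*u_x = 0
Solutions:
 u(x) = C1*cos(x)^(sqrt(2))


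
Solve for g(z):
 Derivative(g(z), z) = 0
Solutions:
 g(z) = C1


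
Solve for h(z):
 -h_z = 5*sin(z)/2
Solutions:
 h(z) = C1 + 5*cos(z)/2


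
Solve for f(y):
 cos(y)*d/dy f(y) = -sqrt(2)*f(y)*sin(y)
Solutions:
 f(y) = C1*cos(y)^(sqrt(2))


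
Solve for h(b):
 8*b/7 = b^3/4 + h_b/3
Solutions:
 h(b) = C1 - 3*b^4/16 + 12*b^2/7


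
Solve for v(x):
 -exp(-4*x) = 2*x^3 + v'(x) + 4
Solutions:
 v(x) = C1 - x^4/2 - 4*x + exp(-4*x)/4


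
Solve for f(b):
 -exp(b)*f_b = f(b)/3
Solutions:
 f(b) = C1*exp(exp(-b)/3)


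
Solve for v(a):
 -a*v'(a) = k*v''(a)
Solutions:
 v(a) = C1 + C2*sqrt(k)*erf(sqrt(2)*a*sqrt(1/k)/2)


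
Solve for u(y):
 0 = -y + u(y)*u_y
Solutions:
 u(y) = -sqrt(C1 + y^2)
 u(y) = sqrt(C1 + y^2)


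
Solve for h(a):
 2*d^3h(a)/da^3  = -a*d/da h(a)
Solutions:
 h(a) = C1 + Integral(C2*airyai(-2^(2/3)*a/2) + C3*airybi(-2^(2/3)*a/2), a)


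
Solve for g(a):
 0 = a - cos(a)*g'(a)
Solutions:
 g(a) = C1 + Integral(a/cos(a), a)


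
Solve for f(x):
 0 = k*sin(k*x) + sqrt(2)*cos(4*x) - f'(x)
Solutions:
 f(x) = C1 + sqrt(2)*sin(4*x)/4 - cos(k*x)


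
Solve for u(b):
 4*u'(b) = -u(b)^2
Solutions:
 u(b) = 4/(C1 + b)


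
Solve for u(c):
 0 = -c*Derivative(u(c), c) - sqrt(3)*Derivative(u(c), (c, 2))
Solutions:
 u(c) = C1 + C2*erf(sqrt(2)*3^(3/4)*c/6)


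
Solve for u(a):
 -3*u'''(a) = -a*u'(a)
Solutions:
 u(a) = C1 + Integral(C2*airyai(3^(2/3)*a/3) + C3*airybi(3^(2/3)*a/3), a)


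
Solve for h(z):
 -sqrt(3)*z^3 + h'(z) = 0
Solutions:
 h(z) = C1 + sqrt(3)*z^4/4


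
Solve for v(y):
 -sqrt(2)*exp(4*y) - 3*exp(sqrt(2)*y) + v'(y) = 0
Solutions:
 v(y) = C1 + sqrt(2)*exp(4*y)/4 + 3*sqrt(2)*exp(sqrt(2)*y)/2


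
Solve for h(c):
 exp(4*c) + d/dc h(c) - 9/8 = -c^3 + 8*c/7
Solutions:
 h(c) = C1 - c^4/4 + 4*c^2/7 + 9*c/8 - exp(4*c)/4


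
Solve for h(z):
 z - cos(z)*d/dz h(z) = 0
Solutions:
 h(z) = C1 + Integral(z/cos(z), z)


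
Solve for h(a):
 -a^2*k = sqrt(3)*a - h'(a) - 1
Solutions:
 h(a) = C1 + a^3*k/3 + sqrt(3)*a^2/2 - a


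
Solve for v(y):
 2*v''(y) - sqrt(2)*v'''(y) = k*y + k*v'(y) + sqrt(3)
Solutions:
 v(y) = C1 + C2*exp(sqrt(2)*y*(1 - sqrt(-sqrt(2)*k + 1))/2) + C3*exp(sqrt(2)*y*(sqrt(-sqrt(2)*k + 1) + 1)/2) - y^2/2 - 2*y/k - sqrt(3)*y/k


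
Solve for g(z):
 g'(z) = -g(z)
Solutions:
 g(z) = C1*exp(-z)


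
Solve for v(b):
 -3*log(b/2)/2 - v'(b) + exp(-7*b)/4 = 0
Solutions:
 v(b) = C1 - 3*b*log(b)/2 + 3*b*(log(2) + 1)/2 - exp(-7*b)/28


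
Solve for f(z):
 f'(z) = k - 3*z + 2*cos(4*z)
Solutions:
 f(z) = C1 + k*z - 3*z^2/2 + sin(4*z)/2


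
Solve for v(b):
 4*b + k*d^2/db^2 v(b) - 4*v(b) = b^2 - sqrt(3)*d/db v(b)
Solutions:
 v(b) = C1*exp(b*(sqrt(16*k + 3) - sqrt(3))/(2*k)) + C2*exp(-b*(sqrt(16*k + 3) + sqrt(3))/(2*k)) - b^2/4 - sqrt(3)*b/8 + b - k/8 - 3/32 + sqrt(3)/4


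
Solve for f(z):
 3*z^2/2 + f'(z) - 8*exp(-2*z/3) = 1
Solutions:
 f(z) = C1 - z^3/2 + z - 12*exp(-2*z/3)


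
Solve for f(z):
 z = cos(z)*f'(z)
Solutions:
 f(z) = C1 + Integral(z/cos(z), z)


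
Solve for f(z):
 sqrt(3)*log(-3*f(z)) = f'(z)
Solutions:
 -sqrt(3)*Integral(1/(log(-_y) + log(3)), (_y, f(z)))/3 = C1 - z


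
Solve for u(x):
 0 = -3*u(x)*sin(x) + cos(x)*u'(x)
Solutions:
 u(x) = C1/cos(x)^3


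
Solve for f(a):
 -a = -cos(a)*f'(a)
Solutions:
 f(a) = C1 + Integral(a/cos(a), a)


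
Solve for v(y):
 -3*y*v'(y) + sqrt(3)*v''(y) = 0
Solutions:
 v(y) = C1 + C2*erfi(sqrt(2)*3^(1/4)*y/2)


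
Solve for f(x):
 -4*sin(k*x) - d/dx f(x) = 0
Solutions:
 f(x) = C1 + 4*cos(k*x)/k


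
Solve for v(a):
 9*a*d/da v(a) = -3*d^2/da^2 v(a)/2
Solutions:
 v(a) = C1 + C2*erf(sqrt(3)*a)


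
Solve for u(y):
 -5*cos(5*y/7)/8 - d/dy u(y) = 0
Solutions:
 u(y) = C1 - 7*sin(5*y/7)/8


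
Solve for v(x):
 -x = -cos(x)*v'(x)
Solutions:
 v(x) = C1 + Integral(x/cos(x), x)


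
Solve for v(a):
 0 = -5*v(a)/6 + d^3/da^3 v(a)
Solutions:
 v(a) = C3*exp(5^(1/3)*6^(2/3)*a/6) + (C1*sin(2^(2/3)*3^(1/6)*5^(1/3)*a/4) + C2*cos(2^(2/3)*3^(1/6)*5^(1/3)*a/4))*exp(-5^(1/3)*6^(2/3)*a/12)


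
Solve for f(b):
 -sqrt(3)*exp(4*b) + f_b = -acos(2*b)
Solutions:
 f(b) = C1 - b*acos(2*b) + sqrt(1 - 4*b^2)/2 + sqrt(3)*exp(4*b)/4


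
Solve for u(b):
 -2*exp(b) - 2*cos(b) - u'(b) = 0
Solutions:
 u(b) = C1 - 2*exp(b) - 2*sin(b)


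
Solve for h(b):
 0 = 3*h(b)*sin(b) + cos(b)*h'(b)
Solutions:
 h(b) = C1*cos(b)^3


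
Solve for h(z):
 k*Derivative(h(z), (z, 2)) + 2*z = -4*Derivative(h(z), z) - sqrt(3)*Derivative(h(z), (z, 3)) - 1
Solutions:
 h(z) = C1 + C2*exp(sqrt(3)*z*(-k + sqrt(k^2 - 16*sqrt(3)))/6) + C3*exp(-sqrt(3)*z*(k + sqrt(k^2 - 16*sqrt(3)))/6) + k*z/8 - z^2/4 - z/4


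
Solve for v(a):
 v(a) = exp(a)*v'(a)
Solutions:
 v(a) = C1*exp(-exp(-a))


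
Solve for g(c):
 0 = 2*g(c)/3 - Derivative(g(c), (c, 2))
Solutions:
 g(c) = C1*exp(-sqrt(6)*c/3) + C2*exp(sqrt(6)*c/3)


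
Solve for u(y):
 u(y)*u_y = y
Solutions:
 u(y) = -sqrt(C1 + y^2)
 u(y) = sqrt(C1 + y^2)


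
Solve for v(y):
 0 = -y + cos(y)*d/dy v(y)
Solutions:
 v(y) = C1 + Integral(y/cos(y), y)


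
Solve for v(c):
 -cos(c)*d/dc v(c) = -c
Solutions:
 v(c) = C1 + Integral(c/cos(c), c)


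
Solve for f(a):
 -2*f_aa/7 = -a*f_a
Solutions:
 f(a) = C1 + C2*erfi(sqrt(7)*a/2)


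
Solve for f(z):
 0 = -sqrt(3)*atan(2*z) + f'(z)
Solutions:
 f(z) = C1 + sqrt(3)*(z*atan(2*z) - log(4*z^2 + 1)/4)


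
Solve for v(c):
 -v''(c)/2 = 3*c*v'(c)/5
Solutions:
 v(c) = C1 + C2*erf(sqrt(15)*c/5)


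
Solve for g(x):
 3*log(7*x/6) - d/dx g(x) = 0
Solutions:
 g(x) = C1 + 3*x*log(x) - 3*x + x*log(343/216)


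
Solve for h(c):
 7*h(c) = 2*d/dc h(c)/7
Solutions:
 h(c) = C1*exp(49*c/2)


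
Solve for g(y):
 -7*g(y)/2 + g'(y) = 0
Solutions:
 g(y) = C1*exp(7*y/2)


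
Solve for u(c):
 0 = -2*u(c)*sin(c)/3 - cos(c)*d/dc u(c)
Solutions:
 u(c) = C1*cos(c)^(2/3)


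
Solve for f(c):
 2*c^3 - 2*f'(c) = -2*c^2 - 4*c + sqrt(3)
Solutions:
 f(c) = C1 + c^4/4 + c^3/3 + c^2 - sqrt(3)*c/2


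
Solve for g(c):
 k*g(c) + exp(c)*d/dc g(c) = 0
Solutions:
 g(c) = C1*exp(k*exp(-c))


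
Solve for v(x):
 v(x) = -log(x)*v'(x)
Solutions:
 v(x) = C1*exp(-li(x))


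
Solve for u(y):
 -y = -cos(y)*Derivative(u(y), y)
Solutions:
 u(y) = C1 + Integral(y/cos(y), y)


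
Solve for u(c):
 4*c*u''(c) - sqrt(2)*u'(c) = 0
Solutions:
 u(c) = C1 + C2*c^(sqrt(2)/4 + 1)


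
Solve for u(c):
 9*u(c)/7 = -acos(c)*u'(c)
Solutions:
 u(c) = C1*exp(-9*Integral(1/acos(c), c)/7)


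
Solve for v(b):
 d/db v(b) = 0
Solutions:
 v(b) = C1


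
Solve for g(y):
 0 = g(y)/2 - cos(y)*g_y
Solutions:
 g(y) = C1*(sin(y) + 1)^(1/4)/(sin(y) - 1)^(1/4)


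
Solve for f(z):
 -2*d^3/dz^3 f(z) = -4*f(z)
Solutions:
 f(z) = C3*exp(2^(1/3)*z) + (C1*sin(2^(1/3)*sqrt(3)*z/2) + C2*cos(2^(1/3)*sqrt(3)*z/2))*exp(-2^(1/3)*z/2)


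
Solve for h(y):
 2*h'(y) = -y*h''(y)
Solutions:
 h(y) = C1 + C2/y


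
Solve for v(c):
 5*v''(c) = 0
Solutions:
 v(c) = C1 + C2*c


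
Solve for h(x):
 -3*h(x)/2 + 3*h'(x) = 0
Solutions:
 h(x) = C1*exp(x/2)


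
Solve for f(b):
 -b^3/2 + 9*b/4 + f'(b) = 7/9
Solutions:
 f(b) = C1 + b^4/8 - 9*b^2/8 + 7*b/9


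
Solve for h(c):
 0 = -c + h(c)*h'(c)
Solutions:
 h(c) = -sqrt(C1 + c^2)
 h(c) = sqrt(C1 + c^2)


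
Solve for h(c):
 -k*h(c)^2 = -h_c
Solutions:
 h(c) = -1/(C1 + c*k)


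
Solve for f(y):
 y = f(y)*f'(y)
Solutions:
 f(y) = -sqrt(C1 + y^2)
 f(y) = sqrt(C1 + y^2)


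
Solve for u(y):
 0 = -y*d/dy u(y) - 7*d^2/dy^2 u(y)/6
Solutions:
 u(y) = C1 + C2*erf(sqrt(21)*y/7)


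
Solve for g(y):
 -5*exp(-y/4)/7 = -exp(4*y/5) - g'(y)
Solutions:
 g(y) = C1 - 5*exp(4*y/5)/4 - 20*exp(-y/4)/7


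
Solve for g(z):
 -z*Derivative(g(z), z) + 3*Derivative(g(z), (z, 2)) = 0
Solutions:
 g(z) = C1 + C2*erfi(sqrt(6)*z/6)


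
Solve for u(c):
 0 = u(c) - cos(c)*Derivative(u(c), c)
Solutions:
 u(c) = C1*sqrt(sin(c) + 1)/sqrt(sin(c) - 1)


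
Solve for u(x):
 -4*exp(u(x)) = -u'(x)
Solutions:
 u(x) = log(-1/(C1 + 4*x))


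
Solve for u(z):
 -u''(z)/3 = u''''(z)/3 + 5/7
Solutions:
 u(z) = C1 + C2*z + C3*sin(z) + C4*cos(z) - 15*z^2/14


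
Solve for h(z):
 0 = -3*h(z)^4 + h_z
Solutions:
 h(z) = (-1/(C1 + 9*z))^(1/3)
 h(z) = (-1/(C1 + 3*z))^(1/3)*(-3^(2/3) - 3*3^(1/6)*I)/6
 h(z) = (-1/(C1 + 3*z))^(1/3)*(-3^(2/3) + 3*3^(1/6)*I)/6


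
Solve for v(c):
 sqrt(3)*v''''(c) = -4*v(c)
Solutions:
 v(c) = (C1*sin(3^(7/8)*c/3) + C2*cos(3^(7/8)*c/3))*exp(-3^(7/8)*c/3) + (C3*sin(3^(7/8)*c/3) + C4*cos(3^(7/8)*c/3))*exp(3^(7/8)*c/3)


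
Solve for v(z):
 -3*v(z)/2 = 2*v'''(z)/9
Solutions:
 v(z) = C3*exp(-3*2^(1/3)*z/2) + (C1*sin(3*2^(1/3)*sqrt(3)*z/4) + C2*cos(3*2^(1/3)*sqrt(3)*z/4))*exp(3*2^(1/3)*z/4)


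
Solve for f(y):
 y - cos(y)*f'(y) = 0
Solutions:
 f(y) = C1 + Integral(y/cos(y), y)


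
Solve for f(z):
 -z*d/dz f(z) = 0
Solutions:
 f(z) = C1


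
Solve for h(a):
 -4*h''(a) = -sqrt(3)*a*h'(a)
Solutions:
 h(a) = C1 + C2*erfi(sqrt(2)*3^(1/4)*a/4)


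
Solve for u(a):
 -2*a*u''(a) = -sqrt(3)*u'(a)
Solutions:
 u(a) = C1 + C2*a^(sqrt(3)/2 + 1)


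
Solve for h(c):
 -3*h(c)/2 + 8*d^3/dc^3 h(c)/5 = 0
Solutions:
 h(c) = C3*exp(15^(1/3)*2^(2/3)*c/4) + (C1*sin(2^(2/3)*3^(5/6)*5^(1/3)*c/8) + C2*cos(2^(2/3)*3^(5/6)*5^(1/3)*c/8))*exp(-15^(1/3)*2^(2/3)*c/8)


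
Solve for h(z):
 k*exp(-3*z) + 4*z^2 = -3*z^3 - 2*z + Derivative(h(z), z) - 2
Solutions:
 h(z) = C1 - k*exp(-3*z)/3 + 3*z^4/4 + 4*z^3/3 + z^2 + 2*z


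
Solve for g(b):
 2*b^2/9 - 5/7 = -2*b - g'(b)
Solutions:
 g(b) = C1 - 2*b^3/27 - b^2 + 5*b/7


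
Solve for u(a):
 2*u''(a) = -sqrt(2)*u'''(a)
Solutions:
 u(a) = C1 + C2*a + C3*exp(-sqrt(2)*a)


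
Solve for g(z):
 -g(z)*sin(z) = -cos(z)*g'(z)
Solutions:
 g(z) = C1/cos(z)


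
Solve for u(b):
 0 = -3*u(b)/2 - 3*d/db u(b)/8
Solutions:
 u(b) = C1*exp(-4*b)


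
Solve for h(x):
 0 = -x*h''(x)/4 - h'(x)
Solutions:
 h(x) = C1 + C2/x^3


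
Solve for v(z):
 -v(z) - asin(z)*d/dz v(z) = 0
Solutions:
 v(z) = C1*exp(-Integral(1/asin(z), z))


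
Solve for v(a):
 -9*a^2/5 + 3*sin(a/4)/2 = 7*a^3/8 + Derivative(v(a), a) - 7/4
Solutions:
 v(a) = C1 - 7*a^4/32 - 3*a^3/5 + 7*a/4 - 6*cos(a/4)


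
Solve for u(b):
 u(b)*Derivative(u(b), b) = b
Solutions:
 u(b) = -sqrt(C1 + b^2)
 u(b) = sqrt(C1 + b^2)


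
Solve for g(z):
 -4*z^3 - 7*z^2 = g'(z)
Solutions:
 g(z) = C1 - z^4 - 7*z^3/3


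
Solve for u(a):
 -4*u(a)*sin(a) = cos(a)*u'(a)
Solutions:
 u(a) = C1*cos(a)^4


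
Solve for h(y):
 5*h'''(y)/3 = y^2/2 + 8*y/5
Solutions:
 h(y) = C1 + C2*y + C3*y^2 + y^5/200 + y^4/25


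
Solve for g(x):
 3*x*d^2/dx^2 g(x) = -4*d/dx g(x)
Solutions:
 g(x) = C1 + C2/x^(1/3)


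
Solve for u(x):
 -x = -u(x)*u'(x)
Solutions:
 u(x) = -sqrt(C1 + x^2)
 u(x) = sqrt(C1 + x^2)


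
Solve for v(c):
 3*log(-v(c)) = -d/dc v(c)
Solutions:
 -li(-v(c)) = C1 - 3*c


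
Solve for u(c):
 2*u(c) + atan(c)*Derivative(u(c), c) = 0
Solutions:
 u(c) = C1*exp(-2*Integral(1/atan(c), c))


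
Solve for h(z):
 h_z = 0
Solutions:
 h(z) = C1


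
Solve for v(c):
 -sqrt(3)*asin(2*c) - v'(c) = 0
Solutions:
 v(c) = C1 - sqrt(3)*(c*asin(2*c) + sqrt(1 - 4*c^2)/2)


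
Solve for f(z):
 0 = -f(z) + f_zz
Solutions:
 f(z) = C1*exp(-z) + C2*exp(z)


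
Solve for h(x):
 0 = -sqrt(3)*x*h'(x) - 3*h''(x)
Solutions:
 h(x) = C1 + C2*erf(sqrt(2)*3^(3/4)*x/6)


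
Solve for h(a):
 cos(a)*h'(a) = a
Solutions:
 h(a) = C1 + Integral(a/cos(a), a)


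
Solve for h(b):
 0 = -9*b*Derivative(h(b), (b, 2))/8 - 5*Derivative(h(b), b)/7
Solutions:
 h(b) = C1 + C2*b^(23/63)


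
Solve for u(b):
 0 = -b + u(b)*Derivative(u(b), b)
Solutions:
 u(b) = -sqrt(C1 + b^2)
 u(b) = sqrt(C1 + b^2)


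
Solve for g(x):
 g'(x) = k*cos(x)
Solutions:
 g(x) = C1 + k*sin(x)


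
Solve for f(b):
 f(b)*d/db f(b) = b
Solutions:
 f(b) = -sqrt(C1 + b^2)
 f(b) = sqrt(C1 + b^2)


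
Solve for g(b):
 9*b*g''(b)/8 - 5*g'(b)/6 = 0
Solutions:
 g(b) = C1 + C2*b^(47/27)


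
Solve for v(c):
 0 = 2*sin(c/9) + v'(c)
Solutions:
 v(c) = C1 + 18*cos(c/9)


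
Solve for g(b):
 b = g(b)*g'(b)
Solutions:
 g(b) = -sqrt(C1 + b^2)
 g(b) = sqrt(C1 + b^2)


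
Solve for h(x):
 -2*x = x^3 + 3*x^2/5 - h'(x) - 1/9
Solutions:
 h(x) = C1 + x^4/4 + x^3/5 + x^2 - x/9


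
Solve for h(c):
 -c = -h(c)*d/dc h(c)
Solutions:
 h(c) = -sqrt(C1 + c^2)
 h(c) = sqrt(C1 + c^2)


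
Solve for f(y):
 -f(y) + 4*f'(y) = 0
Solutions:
 f(y) = C1*exp(y/4)


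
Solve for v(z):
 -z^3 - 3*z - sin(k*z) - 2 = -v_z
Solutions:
 v(z) = C1 + z^4/4 + 3*z^2/2 + 2*z - cos(k*z)/k


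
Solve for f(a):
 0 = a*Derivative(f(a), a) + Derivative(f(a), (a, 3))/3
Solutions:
 f(a) = C1 + Integral(C2*airyai(-3^(1/3)*a) + C3*airybi(-3^(1/3)*a), a)


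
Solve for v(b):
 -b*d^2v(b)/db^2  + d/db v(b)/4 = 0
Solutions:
 v(b) = C1 + C2*b^(5/4)


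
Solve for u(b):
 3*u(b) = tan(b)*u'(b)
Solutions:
 u(b) = C1*sin(b)^3


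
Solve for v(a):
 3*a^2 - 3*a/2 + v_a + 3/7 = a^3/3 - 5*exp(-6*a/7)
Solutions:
 v(a) = C1 + a^4/12 - a^3 + 3*a^2/4 - 3*a/7 + 35*exp(-6*a/7)/6


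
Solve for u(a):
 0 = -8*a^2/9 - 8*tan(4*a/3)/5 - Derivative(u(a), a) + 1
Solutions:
 u(a) = C1 - 8*a^3/27 + a + 6*log(cos(4*a/3))/5


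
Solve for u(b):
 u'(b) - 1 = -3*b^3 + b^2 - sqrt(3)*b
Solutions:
 u(b) = C1 - 3*b^4/4 + b^3/3 - sqrt(3)*b^2/2 + b


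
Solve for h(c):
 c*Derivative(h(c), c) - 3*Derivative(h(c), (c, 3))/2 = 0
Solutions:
 h(c) = C1 + Integral(C2*airyai(2^(1/3)*3^(2/3)*c/3) + C3*airybi(2^(1/3)*3^(2/3)*c/3), c)


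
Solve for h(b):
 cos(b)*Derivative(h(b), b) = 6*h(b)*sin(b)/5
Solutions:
 h(b) = C1/cos(b)^(6/5)


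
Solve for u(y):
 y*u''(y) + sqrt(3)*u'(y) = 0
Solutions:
 u(y) = C1 + C2*y^(1 - sqrt(3))


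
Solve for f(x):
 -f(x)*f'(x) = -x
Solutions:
 f(x) = -sqrt(C1 + x^2)
 f(x) = sqrt(C1 + x^2)


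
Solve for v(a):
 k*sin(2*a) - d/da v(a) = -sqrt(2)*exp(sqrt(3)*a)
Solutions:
 v(a) = C1 - k*cos(2*a)/2 + sqrt(6)*exp(sqrt(3)*a)/3


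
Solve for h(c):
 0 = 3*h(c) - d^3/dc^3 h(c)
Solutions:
 h(c) = C3*exp(3^(1/3)*c) + (C1*sin(3^(5/6)*c/2) + C2*cos(3^(5/6)*c/2))*exp(-3^(1/3)*c/2)


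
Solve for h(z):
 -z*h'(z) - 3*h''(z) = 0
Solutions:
 h(z) = C1 + C2*erf(sqrt(6)*z/6)


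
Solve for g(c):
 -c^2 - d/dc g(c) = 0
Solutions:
 g(c) = C1 - c^3/3


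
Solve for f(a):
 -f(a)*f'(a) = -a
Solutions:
 f(a) = -sqrt(C1 + a^2)
 f(a) = sqrt(C1 + a^2)


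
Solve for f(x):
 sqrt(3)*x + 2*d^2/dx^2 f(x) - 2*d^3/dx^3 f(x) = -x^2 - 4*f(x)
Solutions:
 f(x) = C1*exp(x*(-(3*sqrt(87) + 28)^(1/3) - 1/(3*sqrt(87) + 28)^(1/3) + 2)/6)*sin(sqrt(3)*x*(-(3*sqrt(87) + 28)^(1/3) + (3*sqrt(87) + 28)^(-1/3))/6) + C2*exp(x*(-(3*sqrt(87) + 28)^(1/3) - 1/(3*sqrt(87) + 28)^(1/3) + 2)/6)*cos(sqrt(3)*x*(-(3*sqrt(87) + 28)^(1/3) + (3*sqrt(87) + 28)^(-1/3))/6) + C3*exp(x*((3*sqrt(87) + 28)^(-1/3) + 1 + (3*sqrt(87) + 28)^(1/3))/3) - x^2/4 - sqrt(3)*x/4 + 1/4
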